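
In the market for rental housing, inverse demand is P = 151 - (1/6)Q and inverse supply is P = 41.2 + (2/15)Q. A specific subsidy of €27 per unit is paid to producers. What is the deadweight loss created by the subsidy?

Pre-subsidy: 151 - (1/6)Q = 41.2 + (2/15)Q gives Q* = 366 and P* = 90.
With the subsidy, sellers receive Ps = Pb + 27 for each unit, where Pb is the price buyers pay.
On the curves, Pb = 151 - (1/6)Q and Ps = 41.2 + (2/15)Q; the wedge Ps − Pb = 27 gives 41.2 + (2/15)Q − (151 - (1/6)Q) = 27, so Q' = 456.
Then Pb = 151 − (1/6)·456 = 75 and Ps = 41.2 + (2/15)·456 = 102.
The subsidy expands output by 456 − 366 = 90 past the efficient level; on those units the gap between marginal cost and willingness to pay runs from 0 up to 27.
DWL = ½ × 27 × 90 = 1215.

Deadweight loss = €1215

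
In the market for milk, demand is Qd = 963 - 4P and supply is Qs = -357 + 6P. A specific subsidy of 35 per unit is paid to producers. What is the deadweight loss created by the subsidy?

Deadweight loss = 1470

Pre-subsidy: 963 - 4P = -357 + 6P gives P* = 132, Q* = 435.
With the subsidy, sellers receive Ps = Pb + 35 for each unit, where Pb is the price buyers pay.
Supply in terms of Pb becomes Qs = -357 + 6(Pb + 35) = -147 + 6Pb. Setting this equal to demand: 963 - 4Pb = -147 + 6Pb, so Pb = 111.
Sellers receive Ps = 111 + 35 = 146; Q' = 963 − 4·111 = 519.
The subsidy expands output by 519 − 435 = 84 past the efficient level; on those units the gap between marginal cost and willingness to pay runs from 0 up to 35.
DWL = ½ × 35 × 84 = 1470.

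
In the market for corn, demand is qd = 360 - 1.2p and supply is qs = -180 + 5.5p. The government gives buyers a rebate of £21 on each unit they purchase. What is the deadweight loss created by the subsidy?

Deadweight loss = 14553/67

Pre-subsidy: 360 - 1.2p = -180 + 5.5p gives p* = 5400/67, q* = 17640/67.
With the rebate, buyers effectively pay pb = ps − 21, where ps is the price sellers receive.
Demand in terms of ps becomes qd = 360 − 1.2(ps − 21) = 385.2 - 1.2ps. Setting this equal to supply: 385.2 - 1.2ps = -180 + 5.5ps, so ps = 5652/67.
Buyers pay pb = 5652/67 − 21 = 4245/67; q' = -180 + 5.5·(5652/67) = 19026/67.
The subsidy expands output by 19026/67 − 17640/67 = 1386/67 past the efficient level; on those units the gap between marginal cost and willingness to pay runs from 0 up to 21.
DWL = ½ × 21 × 1386/67 = 14553/67.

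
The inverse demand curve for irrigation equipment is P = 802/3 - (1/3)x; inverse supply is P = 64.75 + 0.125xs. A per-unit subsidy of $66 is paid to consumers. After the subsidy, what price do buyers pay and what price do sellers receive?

Buyers pay $72; sellers receive $138

Pre-subsidy: 802/3 - (1/3)x = 64.75 + 0.125x gives x* = 442 and P* = 120.
With the rebate, buyers effectively pay Pb = Ps − 66, where Ps is the price sellers receive.
On the curves, Pb = 802/3 - (1/3)x and Ps = 64.75 + 0.125x; the wedge Ps − Pb = 66 gives 64.75 + 0.125x − (802/3 - (1/3)x) = 66, so x' = 586.
Then Pb = 802/3 − (1/3)·586 = 72 and Ps = 64.75 + 0.125·586 = 138.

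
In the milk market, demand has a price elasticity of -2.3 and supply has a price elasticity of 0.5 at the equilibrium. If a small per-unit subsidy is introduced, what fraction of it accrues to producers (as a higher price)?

Producer share = 23/28

For a small subsidy around the equilibrium, the benefit split depends on the relative slopes, which at a point are proportional to the elasticities.
Buyer share = εs/(εs + |εd|) = 0.5/(0.5 + 2.3) = 5/28; seller share = |εd|/(εs + |εd|) = 23/28.
So producers capture 23/28 of the subsidy.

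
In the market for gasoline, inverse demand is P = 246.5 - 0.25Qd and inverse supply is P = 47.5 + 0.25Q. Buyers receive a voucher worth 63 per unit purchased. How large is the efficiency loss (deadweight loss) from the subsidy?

Deadweight loss = 3969

Pre-subsidy: 246.5 - 0.25Q = 47.5 + 0.25Q gives Q* = 398 and P* = 147.
With the rebate, buyers effectively pay Pb = Ps − 63, where Ps is the price sellers receive.
On the curves, Pb = 246.5 - 0.25Q and Ps = 47.5 + 0.25Q; the wedge Ps − Pb = 63 gives 47.5 + 0.25Q − (246.5 - 0.25Q) = 63, so Q' = 524.
Then Pb = 246.5 − 0.25·524 = 115.5 and Ps = 47.5 + 0.25·524 = 178.5.
The subsidy expands output by 524 − 398 = 126 past the efficient level; on those units the gap between marginal cost and willingness to pay runs from 0 up to 63.
DWL = ½ × 63 × 126 = 3969.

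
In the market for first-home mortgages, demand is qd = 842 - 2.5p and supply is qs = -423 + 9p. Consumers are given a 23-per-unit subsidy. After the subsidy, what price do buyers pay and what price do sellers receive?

Pre-subsidy: 842 - 2.5p = -423 + 9p gives p* = 110, q* = 567.
With the rebate, buyers effectively pay pb = ps − 23, where ps is the price sellers receive.
Demand in terms of ps becomes qd = 842 − 2.5(ps − 23) = 899.5 - 2.5ps. Setting this equal to supply: 899.5 - 2.5ps = -423 + 9ps, so ps = 115.
Buyers pay pb = 115 − 23 = 92; q' = -423 + 9·115 = 612.

Buyers pay 92; sellers receive 115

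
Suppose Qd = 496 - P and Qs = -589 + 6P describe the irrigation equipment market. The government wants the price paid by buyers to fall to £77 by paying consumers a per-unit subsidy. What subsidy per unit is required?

At a buyer price of 77, quantity demanded is 496 − 1·77 = 419.
Sellers supply 419 only when they receive Ps with -589 + 6·Ps = 419, i.e. Ps = 168.
s = Ps − Pb = 168 − 77 = 91.

Required subsidy s = £91 per unit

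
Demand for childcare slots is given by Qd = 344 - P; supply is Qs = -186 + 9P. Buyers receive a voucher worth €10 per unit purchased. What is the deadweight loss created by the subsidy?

Deadweight loss = €45

Pre-subsidy: 344 - P = -186 + 9P gives P* = 53, Q* = 291.
With the rebate, buyers effectively pay Pb = Ps − 10, where Ps is the price sellers receive.
Demand in terms of Ps becomes Qd = 344 − 1(Ps − 10) = 354 - Ps. Setting this equal to supply: 354 - Ps = -186 + 9Ps, so Ps = 54.
Buyers pay Pb = 54 − 10 = 44; Q' = -186 + 9·54 = 300.
The subsidy expands output by 300 − 291 = 9 past the efficient level; on those units the gap between marginal cost and willingness to pay runs from 0 up to 10.
DWL = ½ × 10 × 9 = 45.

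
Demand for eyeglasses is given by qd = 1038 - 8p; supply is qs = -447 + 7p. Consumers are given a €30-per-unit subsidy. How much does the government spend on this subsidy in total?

Pre-subsidy: 1038 - 8p = -447 + 7p gives p* = 99, q* = 246.
With the rebate, buyers effectively pay pb = ps − 30, where ps is the price sellers receive.
Demand in terms of ps becomes qd = 1038 − 8(ps − 30) = 1278 - 8ps. Setting this equal to supply: 1278 - 8ps = -447 + 7ps, so ps = 115.
Buyers pay pb = 115 − 30 = 85; q' = -447 + 7·115 = 358.
Government outlay = subsidy × quantity = 30 × 358 = 10740.

Government cost = €10740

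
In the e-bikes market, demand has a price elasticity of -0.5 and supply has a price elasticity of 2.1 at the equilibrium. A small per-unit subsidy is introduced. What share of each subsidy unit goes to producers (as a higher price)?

For a small subsidy around the equilibrium, the benefit split depends on the relative slopes, which at a point are proportional to the elasticities.
Buyer share = εs/(εs + |εd|) = 2.1/(2.1 + 0.5) = 21/26; seller share = |εd|/(εs + |εd|) = 5/26.
So producers capture 5/26 of the subsidy.

Producer share = 5/26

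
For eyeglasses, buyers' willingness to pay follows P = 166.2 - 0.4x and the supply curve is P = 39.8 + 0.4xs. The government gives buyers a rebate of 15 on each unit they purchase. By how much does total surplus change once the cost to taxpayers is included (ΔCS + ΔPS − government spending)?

Pre-subsidy: 166.2 - 0.4x = 39.8 + 0.4x gives x* = 158 and P* = 103.
With the rebate, buyers effectively pay Pb = Ps − 15, where Ps is the price sellers receive.
On the curves, Pb = 166.2 - 0.4x and Ps = 39.8 + 0.4x; the wedge Ps − Pb = 15 gives 39.8 + 0.4x − (166.2 - 0.4x) = 15, so x' = 176.75.
Then Pb = 166.2 − 0.4·176.75 = 95.5 and Ps = 39.8 + 0.4·176.75 = 110.5.
ΔCS = ½(158 + 176.75)(103 − 95.5) = 1255.3125; ΔPS = ½(158 + 176.75)(110.5 − 103) = 1255.3125.
Government spending = 15 × 176.75 = 2651.25.
Net change = 1255.3125 + 1255.3125 − 2651.25 = -140.625. The loss equals the DWL triangle ½·15·18.75.

Net change in total surplus = -140.625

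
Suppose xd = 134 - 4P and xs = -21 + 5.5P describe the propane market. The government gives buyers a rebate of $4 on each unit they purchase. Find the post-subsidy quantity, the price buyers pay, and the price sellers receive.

Pre-subsidy: 134 - 4P = -21 + 5.5P gives P* = 310/19, x* = 1306/19.
With the rebate, buyers effectively pay Pb = Ps − 4, where Ps is the price sellers receive.
Demand in terms of Ps becomes xd = 134 − 4(Ps − 4) = 150 - 4Ps. Setting this equal to supply: 150 - 4Ps = -21 + 5.5Ps, so Ps = 18.
Buyers pay Pb = 18 − 4 = 14; x' = -21 + 5.5·18 = 78.

x' = 78; buyers pay $14; sellers receive $18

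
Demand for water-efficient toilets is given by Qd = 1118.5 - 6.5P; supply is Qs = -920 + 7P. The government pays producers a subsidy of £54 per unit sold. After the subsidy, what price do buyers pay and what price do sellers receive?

Pre-subsidy: 1118.5 - 6.5P = -920 + 7P gives P* = 151, Q* = 137.
With the subsidy, sellers receive Ps = Pb + 54 for each unit, where Pb is the price buyers pay.
Supply in terms of Pb becomes Qs = -920 + 7(Pb + 54) = -542 + 7Pb. Setting this equal to demand: 1118.5 - 6.5Pb = -542 + 7Pb, so Pb = 123.
Sellers receive Ps = 123 + 54 = 177; Q' = 1118.5 − 6.5·123 = 319.

Buyers pay £123; sellers receive £177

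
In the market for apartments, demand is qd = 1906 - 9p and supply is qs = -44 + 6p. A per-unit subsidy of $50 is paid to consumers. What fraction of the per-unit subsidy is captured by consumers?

Pre-subsidy: 1906 - 9p = -44 + 6p gives p* = 130, q* = 736.
With the rebate, buyers effectively pay pb = ps − 50, where ps is the price sellers receive.
Demand in terms of ps becomes qd = 1906 − 9(ps − 50) = 2356 - 9ps. Setting this equal to supply: 2356 - 9ps = -44 + 6ps, so ps = 160.
Buyers pay pb = 160 − 50 = 110; q' = -44 + 6·160 = 916.
Buyers' price falls by p* − pb = 130 − 110 = 20; sellers' price rises by ps − p* = 160 − 130 = 30.
So consumers capture 20/50 = 0.4 of each unit of subsidy.

Consumer share = 0.4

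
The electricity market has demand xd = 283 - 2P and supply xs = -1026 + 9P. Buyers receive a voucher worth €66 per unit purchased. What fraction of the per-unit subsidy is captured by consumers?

Pre-subsidy: 283 - 2P = -1026 + 9P gives P* = 119, x* = 45.
With the rebate, buyers effectively pay Pb = Ps − 66, where Ps is the price sellers receive.
Demand in terms of Ps becomes xd = 283 − 2(Ps − 66) = 415 - 2Ps. Setting this equal to supply: 415 - 2Ps = -1026 + 9Ps, so Ps = 131.
Buyers pay Pb = 131 − 66 = 65; x' = -1026 + 9·131 = 153.
Buyers' price falls by P* − Pb = 119 − 65 = 54; sellers' price rises by Ps − P* = 131 − 119 = 12.
So consumers capture 54/66 = 9/11 of each unit of subsidy.

Consumer share = 9/11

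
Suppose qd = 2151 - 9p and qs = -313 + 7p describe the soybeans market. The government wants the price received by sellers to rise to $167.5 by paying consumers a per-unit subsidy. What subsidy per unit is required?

At a seller price of 167.5, quantity supplied is -313 + 7·167.5 = 859.5.
Buyers absorb 859.5 only when they pay pb with 2151 − 9·pb = 859.5, i.e. pb = 143.5.
s = ps − pb = 167.5 − 143.5 = 24.

Required subsidy s = $24 per unit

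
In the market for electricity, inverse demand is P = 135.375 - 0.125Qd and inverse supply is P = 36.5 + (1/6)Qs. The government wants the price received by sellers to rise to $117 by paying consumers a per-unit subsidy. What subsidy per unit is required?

Required subsidy s = $42 per unit

At a seller price of 117, quantity supplied is -219 + 6·117 = 483.
Buyers absorb 483 only when they pay Pb = 135.375 − 0.125·483 = 75.
s = Ps − Pb = 117 − 75 = 42.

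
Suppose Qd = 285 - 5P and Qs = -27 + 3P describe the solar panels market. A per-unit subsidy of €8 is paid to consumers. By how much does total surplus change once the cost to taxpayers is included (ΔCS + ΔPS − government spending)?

Pre-subsidy: 285 - 5P = -27 + 3P gives P* = 39, Q* = 90.
With the rebate, buyers effectively pay Pb = Ps − 8, where Ps is the price sellers receive.
Demand in terms of Ps becomes Qd = 285 − 5(Ps − 8) = 325 - 5Ps. Setting this equal to supply: 325 - 5Ps = -27 + 3Ps, so Ps = 44.
Buyers pay Pb = 44 − 8 = 36; Q' = -27 + 3·44 = 105.
ΔCS = ½(90 + 105)(39 − 36) = 292.5; ΔPS = ½(90 + 105)(44 − 39) = 487.5.
Government spending = 8 × 105 = 840.
Net change = 292.5 + 487.5 − 840 = -60. The loss equals the DWL triangle ½·8·15.

Net change in total surplus = -€60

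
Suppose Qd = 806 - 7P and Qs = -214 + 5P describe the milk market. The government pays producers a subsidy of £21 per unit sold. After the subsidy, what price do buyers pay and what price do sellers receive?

Buyers pay £76.25; sellers receive £97.25

Pre-subsidy: 806 - 7P = -214 + 5P gives P* = 85, Q* = 211.
With the subsidy, sellers receive Ps = Pb + 21 for each unit, where Pb is the price buyers pay.
Supply in terms of Pb becomes Qs = -214 + 5(Pb + 21) = -109 + 5Pb. Setting this equal to demand: 806 - 7Pb = -109 + 5Pb, so Pb = 76.25.
Sellers receive Ps = 76.25 + 21 = 97.25; Q' = 806 − 7·76.25 = 272.25.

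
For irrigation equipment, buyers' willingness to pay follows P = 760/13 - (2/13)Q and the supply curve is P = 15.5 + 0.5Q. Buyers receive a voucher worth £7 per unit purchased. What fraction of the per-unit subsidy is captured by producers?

Producer share = 13/17

Pre-subsidy: 760/13 - (2/13)Q = 15.5 + 0.5Q gives Q* = 1117/17 and P* = 822/17.
With the rebate, buyers effectively pay Pb = Ps − 7, where Ps is the price sellers receive.
On the curves, Pb = 760/13 - (2/13)Q and Ps = 15.5 + 0.5Q; the wedge Ps − Pb = 7 gives 15.5 + 0.5Q − (760/13 - (2/13)Q) = 7, so Q' = 1299/17.
Then Pb = 760/13 − (2/13)·(1299/17) = 794/17 and Ps = 15.5 + 0.5·(1299/17) = 913/17.
Buyers' price falls by P* − Pb = 822/17 − 794/17 = 28/17; sellers' price rises by Ps − P* = 913/17 − 822/17 = 91/17.
So producers capture (91/17)/7 = 13/17 of each unit of subsidy.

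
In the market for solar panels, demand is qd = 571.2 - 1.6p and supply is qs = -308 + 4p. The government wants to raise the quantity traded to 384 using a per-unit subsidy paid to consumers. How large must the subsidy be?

Required subsidy s = 56 per unit

At q = 384, invert demand for the buyer price: pb = (571.2 − 384)/1.6 = 117; invert supply for the seller price: ps = (384 − (-308))/4 = 173.
The subsidy must fill the gap: s = ps − pb = 173 − 117 = 56.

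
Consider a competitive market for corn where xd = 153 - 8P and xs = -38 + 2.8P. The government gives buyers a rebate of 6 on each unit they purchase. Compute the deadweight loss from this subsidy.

Pre-subsidy: 153 - 8P = -38 + 2.8P gives P* = 955/54, x* = 311/27.
With the rebate, buyers effectively pay Pb = Ps − 6, where Ps is the price sellers receive.
Demand in terms of Ps becomes xd = 153 − 8(Ps − 6) = 201 - 8Ps. Setting this equal to supply: 201 - 8Ps = -38 + 2.8Ps, so Ps = 1195/54.
Buyers pay Pb = 1195/54 − 6 = 871/54; x' = -38 + 2.8·(1195/54) = 647/27.
The subsidy expands output by 647/27 − 311/27 = 112/9 past the efficient level; on those units the gap between marginal cost and willingness to pay runs from 0 up to 6.
DWL = ½ × 6 × 112/9 = 112/3.

Deadweight loss = 112/3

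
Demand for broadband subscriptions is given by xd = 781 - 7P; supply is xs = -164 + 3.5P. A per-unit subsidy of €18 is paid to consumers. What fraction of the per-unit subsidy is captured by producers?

Producer share = 2/3

Pre-subsidy: 781 - 7P = -164 + 3.5P gives P* = 90, x* = 151.
With the rebate, buyers effectively pay Pb = Ps − 18, where Ps is the price sellers receive.
Demand in terms of Ps becomes xd = 781 − 7(Ps − 18) = 907 - 7Ps. Setting this equal to supply: 907 - 7Ps = -164 + 3.5Ps, so Ps = 102.
Buyers pay Pb = 102 − 18 = 84; x' = -164 + 3.5·102 = 193.
Buyers' price falls by P* − Pb = 90 − 84 = 6; sellers' price rises by Ps − P* = 102 − 90 = 12.
So producers capture 12/18 = 2/3 of each unit of subsidy.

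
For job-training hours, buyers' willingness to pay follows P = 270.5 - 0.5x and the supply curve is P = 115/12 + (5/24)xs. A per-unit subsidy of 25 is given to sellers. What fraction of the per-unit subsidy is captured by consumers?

Pre-subsidy: 270.5 - 0.5x = 115/12 + (5/24)x gives x* = 6262/17 and P* = 2935/34.
With the subsidy, sellers receive Ps = Pb + 25 for each unit, where Pb is the price buyers pay.
On the curves, Pb = 270.5 - 0.5x and Ps = 115/12 + (5/24)x; the wedge Ps − Pb = 25 gives 115/12 + (5/24)x − (270.5 - 0.5x) = 25, so x' = 6862/17.
Then Pb = 270.5 − 0.5·(6862/17) = 2335/34 and Ps = 115/12 + (5/24)·(6862/17) = 3185/34.
Buyers' price falls by P* − Pb = 2935/34 − 2335/34 = 300/17; sellers' price rises by Ps − P* = 3185/34 − 2935/34 = 125/17.
So consumers capture (300/17)/25 = 12/17 of each unit of subsidy.

Consumer share = 12/17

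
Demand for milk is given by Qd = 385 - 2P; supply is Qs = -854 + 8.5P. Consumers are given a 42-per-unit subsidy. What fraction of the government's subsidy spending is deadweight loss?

DWL / government spending = 34/217

Pre-subsidy: 385 - 2P = -854 + 8.5P gives P* = 118, Q* = 149.
With the rebate, buyers effectively pay Pb = Ps − 42, where Ps is the price sellers receive.
Demand in terms of Ps becomes Qd = 385 − 2(Ps − 42) = 469 - 2Ps. Setting this equal to supply: 469 - 2Ps = -854 + 8.5Ps, so Ps = 126.
Buyers pay Pb = 126 − 42 = 84; Q' = -854 + 8.5·126 = 217.
ΔCS = ½(149 + 217)(118 − 84) = 6222; ΔPS = ½(149 + 217)(126 − 118) = 1464.
Government spending = 42 × 217 = 9114.
DWL = ½ × 42 × (217 − 149) = 1428; fraction = 1428 / 9114 = 34/217.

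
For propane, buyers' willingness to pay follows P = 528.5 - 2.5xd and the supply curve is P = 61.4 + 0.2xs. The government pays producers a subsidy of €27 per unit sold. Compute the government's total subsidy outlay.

Government cost = €4941

Pre-subsidy: 528.5 - 2.5x = 61.4 + 0.2x gives x* = 173 and P* = 96.
With the subsidy, sellers receive Ps = Pb + 27 for each unit, where Pb is the price buyers pay.
On the curves, Pb = 528.5 - 2.5x and Ps = 61.4 + 0.2x; the wedge Ps − Pb = 27 gives 61.4 + 0.2x − (528.5 - 2.5x) = 27, so x' = 183.
Then Pb = 528.5 − 2.5·183 = 71 and Ps = 61.4 + 0.2·183 = 98.
Government outlay = subsidy × quantity = 27 × 183 = 4941.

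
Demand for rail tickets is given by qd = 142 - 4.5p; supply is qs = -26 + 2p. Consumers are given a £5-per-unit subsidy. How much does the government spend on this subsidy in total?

Government cost = 2120/13

Pre-subsidy: 142 - 4.5p = -26 + 2p gives p* = 336/13, q* = 334/13.
With the rebate, buyers effectively pay pb = ps − 5, where ps is the price sellers receive.
Demand in terms of ps becomes qd = 142 − 4.5(ps − 5) = 164.5 - 4.5ps. Setting this equal to supply: 164.5 - 4.5ps = -26 + 2ps, so ps = 381/13.
Buyers pay pb = 381/13 − 5 = 316/13; q' = -26 + 2·(381/13) = 424/13.
Government outlay = subsidy × quantity = 5 × 424/13 = 2120/13.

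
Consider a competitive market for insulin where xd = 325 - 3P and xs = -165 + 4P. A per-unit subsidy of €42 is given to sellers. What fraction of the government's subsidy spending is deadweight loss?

Pre-subsidy: 325 - 3P = -165 + 4P gives P* = 70, x* = 115.
With the subsidy, sellers receive Ps = Pb + 42 for each unit, where Pb is the price buyers pay.
Supply in terms of Pb becomes xs = -165 + 4(Pb + 42) = 3 + 4Pb. Setting this equal to demand: 325 - 3Pb = 3 + 4Pb, so Pb = 46.
Sellers receive Ps = 46 + 42 = 88; x' = 325 − 3·46 = 187.
ΔCS = ½(115 + 187)(70 − 46) = 3624; ΔPS = ½(115 + 187)(88 − 70) = 2718.
Government spending = 42 × 187 = 7854.
DWL = ½ × 42 × (187 − 115) = 1512; fraction = 1512 / 7854 = 36/187.

DWL / government spending = 36/187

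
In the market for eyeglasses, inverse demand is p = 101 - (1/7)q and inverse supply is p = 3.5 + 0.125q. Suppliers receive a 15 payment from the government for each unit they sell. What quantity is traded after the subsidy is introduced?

q' = 420

Pre-subsidy: 101 - (1/7)q = 3.5 + 0.125q gives q* = 364 and p* = 49.
With the subsidy, sellers receive ps = pb + 15 for each unit, where pb is the price buyers pay.
On the curves, pb = 101 - (1/7)q and ps = 3.5 + 0.125q; the wedge ps − pb = 15 gives 3.5 + 0.125q − (101 - (1/7)q) = 15, so q' = 420.
Then pb = 101 − (1/7)·420 = 41 and ps = 3.5 + 0.125·420 = 56.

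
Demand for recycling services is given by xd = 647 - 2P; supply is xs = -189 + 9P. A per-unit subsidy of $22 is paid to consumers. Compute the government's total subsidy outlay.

Government cost = $11682

Pre-subsidy: 647 - 2P = -189 + 9P gives P* = 76, x* = 495.
With the rebate, buyers effectively pay Pb = Ps − 22, where Ps is the price sellers receive.
Demand in terms of Ps becomes xd = 647 − 2(Ps − 22) = 691 - 2Ps. Setting this equal to supply: 691 - 2Ps = -189 + 9Ps, so Ps = 80.
Buyers pay Pb = 80 − 22 = 58; x' = -189 + 9·80 = 531.
Government outlay = subsidy × quantity = 22 × 531 = 11682.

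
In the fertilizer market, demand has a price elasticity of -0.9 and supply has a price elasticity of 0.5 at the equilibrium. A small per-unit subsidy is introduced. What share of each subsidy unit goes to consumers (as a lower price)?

For a small subsidy around the equilibrium, the benefit split depends on the relative slopes, which at a point are proportional to the elasticities.
Buyer share = εs/(εs + |εd|) = 0.5/(0.5 + 0.9) = 5/14; seller share = |εd|/(εs + |εd|) = 9/14.

Consumer share = 5/14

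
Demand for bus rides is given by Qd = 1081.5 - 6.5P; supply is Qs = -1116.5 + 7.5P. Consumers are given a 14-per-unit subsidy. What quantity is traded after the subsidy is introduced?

Pre-subsidy: 1081.5 - 6.5P = -1116.5 + 7.5P gives P* = 157, Q* = 61.
With the rebate, buyers effectively pay Pb = Ps − 14, where Ps is the price sellers receive.
Demand in terms of Ps becomes Qd = 1081.5 − 6.5(Ps − 14) = 1172.5 - 6.5Ps. Setting this equal to supply: 1172.5 - 6.5Ps = -1116.5 + 7.5Ps, so Ps = 163.5.
Buyers pay Pb = 163.5 − 14 = 149.5; Q' = -1116.5 + 7.5·163.5 = 109.75.

Q' = 109.75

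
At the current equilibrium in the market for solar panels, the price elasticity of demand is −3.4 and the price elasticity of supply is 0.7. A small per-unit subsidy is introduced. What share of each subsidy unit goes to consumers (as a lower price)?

For a small subsidy around the equilibrium, the benefit split depends on the relative slopes, which at a point are proportional to the elasticities.
Buyer share = εs/(εs + |εd|) = 0.7/(0.7 + 3.4) = 7/41; seller share = |εd|/(εs + |εd|) = 34/41.

Consumer share = 7/41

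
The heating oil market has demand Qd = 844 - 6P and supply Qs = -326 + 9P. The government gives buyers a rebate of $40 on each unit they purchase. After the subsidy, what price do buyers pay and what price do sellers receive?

Buyers pay $54; sellers receive $94

Pre-subsidy: 844 - 6P = -326 + 9P gives P* = 78, Q* = 376.
With the rebate, buyers effectively pay Pb = Ps − 40, where Ps is the price sellers receive.
Demand in terms of Ps becomes Qd = 844 − 6(Ps − 40) = 1084 - 6Ps. Setting this equal to supply: 1084 - 6Ps = -326 + 9Ps, so Ps = 94.
Buyers pay Pb = 94 − 40 = 54; Q' = -326 + 9·94 = 520.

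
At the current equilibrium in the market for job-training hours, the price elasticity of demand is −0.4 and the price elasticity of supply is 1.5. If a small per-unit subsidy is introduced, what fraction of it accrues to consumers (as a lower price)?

Consumer share = 15/19

For a small subsidy around the equilibrium, the benefit split depends on the relative slopes, which at a point are proportional to the elasticities.
Buyer share = εs/(εs + |εd|) = 1.5/(1.5 + 0.4) = 15/19; seller share = |εd|/(εs + |εd|) = 4/19.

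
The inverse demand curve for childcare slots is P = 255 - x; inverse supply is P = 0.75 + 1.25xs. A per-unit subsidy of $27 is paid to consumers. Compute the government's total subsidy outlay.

Government cost = $3375

Pre-subsidy: 255 - x = 0.75 + 1.25x gives x* = 113 and P* = 142.
With the rebate, buyers effectively pay Pb = Ps − 27, where Ps is the price sellers receive.
On the curves, Pb = 255 - x and Ps = 0.75 + 1.25x; the wedge Ps − Pb = 27 gives 0.75 + 1.25x − (255 - x) = 27, so x' = 125.
Then Pb = 255 − 1·125 = 130 and Ps = 0.75 + 1.25·125 = 157.
Government outlay = subsidy × quantity = 27 × 125 = 3375.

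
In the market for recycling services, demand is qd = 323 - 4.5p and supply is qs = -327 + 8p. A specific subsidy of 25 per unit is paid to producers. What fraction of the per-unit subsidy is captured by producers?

Producer share = 0.36

Pre-subsidy: 323 - 4.5p = -327 + 8p gives p* = 52, q* = 89.
With the subsidy, sellers receive ps = pb + 25 for each unit, where pb is the price buyers pay.
Supply in terms of pb becomes qs = -327 + 8(pb + 25) = -127 + 8pb. Setting this equal to demand: 323 - 4.5pb = -127 + 8pb, so pb = 36.
Sellers receive ps = 36 + 25 = 61; q' = 323 − 4.5·36 = 161.
Buyers' price falls by p* − pb = 52 − 36 = 16; sellers' price rises by ps − p* = 61 − 52 = 9.
So producers capture 9/25 = 0.36 of each unit of subsidy.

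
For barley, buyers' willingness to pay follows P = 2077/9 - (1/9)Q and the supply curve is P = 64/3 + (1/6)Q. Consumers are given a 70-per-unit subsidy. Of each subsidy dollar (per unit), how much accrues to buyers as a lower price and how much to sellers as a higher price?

Buyers gain 28 per unit; sellers gain 42 per unit

Pre-subsidy: 2077/9 - (1/9)Q = 64/3 + (1/6)Q gives Q* = 754 and P* = 147.
With the rebate, buyers effectively pay Pb = Ps − 70, where Ps is the price sellers receive.
On the curves, Pb = 2077/9 - (1/9)Q and Ps = 64/3 + (1/6)Q; the wedge Ps − Pb = 70 gives 64/3 + (1/6)Q − (2077/9 - (1/9)Q) = 70, so Q' = 1006.
Then Pb = 2077/9 − (1/9)·1006 = 119 and Ps = 64/3 + (1/6)·1006 = 189.
Buyers' price falls by P* − Pb = 147 − 119 = 28; sellers' price rises by Ps − P* = 189 − 147 = 42.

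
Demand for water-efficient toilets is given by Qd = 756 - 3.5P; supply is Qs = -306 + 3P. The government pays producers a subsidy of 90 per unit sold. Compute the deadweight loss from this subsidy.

Pre-subsidy: 756 - 3.5P = -306 + 3P gives P* = 2124/13, Q* = 2394/13.
With the subsidy, sellers receive Ps = Pb + 90 for each unit, where Pb is the price buyers pay.
Supply in terms of Pb becomes Qs = -306 + 3(Pb + 90) = -36 + 3Pb. Setting this equal to demand: 756 - 3.5Pb = -36 + 3Pb, so Pb = 1584/13.
Sellers receive Ps = 1584/13 + 90 = 2754/13; Q' = 756 − 3.5·(1584/13) = 4284/13.
The subsidy expands output by 4284/13 − 2394/13 = 1890/13 past the efficient level; on those units the gap between marginal cost and willingness to pay runs from 0 up to 90.
DWL = ½ × 90 × 1890/13 = 85050/13.

Deadweight loss = 85050/13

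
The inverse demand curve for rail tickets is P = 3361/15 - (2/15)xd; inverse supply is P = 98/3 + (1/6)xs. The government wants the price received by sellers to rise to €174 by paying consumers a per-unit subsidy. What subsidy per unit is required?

At a seller price of 174, quantity supplied is -196 + 6·174 = 848.
Buyers absorb 848 only when they pay Pb = 3361/15 − (2/15)·848 = 111.
s = Ps − Pb = 174 − 111 = 63.

Required subsidy s = €63 per unit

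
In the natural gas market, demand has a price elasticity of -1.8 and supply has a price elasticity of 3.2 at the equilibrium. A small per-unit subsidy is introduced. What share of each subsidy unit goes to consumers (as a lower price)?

For a small subsidy around the equilibrium, the benefit split depends on the relative slopes, which at a point are proportional to the elasticities.
Buyer share = εs/(εs + |εd|) = 3.2/(3.2 + 1.8) = 0.64; seller share = |εd|/(εs + |εd|) = 0.36.

Consumer share = 0.64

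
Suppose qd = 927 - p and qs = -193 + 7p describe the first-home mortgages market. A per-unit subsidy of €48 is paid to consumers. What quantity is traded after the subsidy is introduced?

Pre-subsidy: 927 - p = -193 + 7p gives p* = 140, q* = 787.
With the rebate, buyers effectively pay pb = ps − 48, where ps is the price sellers receive.
Demand in terms of ps becomes qd = 927 − 1(ps − 48) = 975 - ps. Setting this equal to supply: 975 - ps = -193 + 7ps, so ps = 146.
Buyers pay pb = 146 − 48 = 98; q' = -193 + 7·146 = 829.

q' = 829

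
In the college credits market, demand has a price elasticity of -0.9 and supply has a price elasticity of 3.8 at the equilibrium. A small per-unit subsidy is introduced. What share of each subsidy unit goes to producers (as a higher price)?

For a small subsidy around the equilibrium, the benefit split depends on the relative slopes, which at a point are proportional to the elasticities.
Buyer share = εs/(εs + |εd|) = 3.8/(3.8 + 0.9) = 38/47; seller share = |εd|/(εs + |εd|) = 9/47.
So producers capture 9/47 of the subsidy.

Producer share = 9/47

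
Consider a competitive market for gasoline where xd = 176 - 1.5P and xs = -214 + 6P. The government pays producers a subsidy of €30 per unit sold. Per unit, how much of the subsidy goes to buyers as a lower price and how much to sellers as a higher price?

Pre-subsidy: 176 - 1.5P = -214 + 6P gives P* = 52, x* = 98.
With the subsidy, sellers receive Ps = Pb + 30 for each unit, where Pb is the price buyers pay.
Supply in terms of Pb becomes xs = -214 + 6(Pb + 30) = -34 + 6Pb. Setting this equal to demand: 176 - 1.5Pb = -34 + 6Pb, so Pb = 28.
Sellers receive Ps = 28 + 30 = 58; x' = 176 − 1.5·28 = 134.
Buyers' price falls by P* − Pb = 52 − 28 = 24; sellers' price rises by Ps − P* = 58 − 52 = 6.

Buyers gain €24 per unit; sellers gain €6 per unit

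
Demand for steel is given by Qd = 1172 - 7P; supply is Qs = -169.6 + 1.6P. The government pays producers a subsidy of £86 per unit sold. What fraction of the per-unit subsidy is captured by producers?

Pre-subsidy: 1172 - 7P = -169.6 + 1.6P gives P* = 156, Q* = 80.
With the subsidy, sellers receive Ps = Pb + 86 for each unit, where Pb is the price buyers pay.
Supply in terms of Pb becomes Qs = -169.6 + 1.6(Pb + 86) = -32 + 1.6Pb. Setting this equal to demand: 1172 - 7Pb = -32 + 1.6Pb, so Pb = 140.
Sellers receive Ps = 140 + 86 = 226; Q' = 1172 − 7·140 = 192.
Buyers' price falls by P* − Pb = 156 − 140 = 16; sellers' price rises by Ps − P* = 226 − 156 = 70.
So producers capture 70/86 = 35/43 of each unit of subsidy.

Producer share = 35/43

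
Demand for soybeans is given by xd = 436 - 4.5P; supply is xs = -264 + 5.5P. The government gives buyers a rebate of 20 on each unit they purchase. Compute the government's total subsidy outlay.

Pre-subsidy: 436 - 4.5P = -264 + 5.5P gives P* = 70, x* = 121.
With the rebate, buyers effectively pay Pb = Ps − 20, where Ps is the price sellers receive.
Demand in terms of Ps becomes xd = 436 − 4.5(Ps − 20) = 526 - 4.5Ps. Setting this equal to supply: 526 - 4.5Ps = -264 + 5.5Ps, so Ps = 79.
Buyers pay Pb = 79 − 20 = 59; x' = -264 + 5.5·79 = 170.5.
Government outlay = subsidy × quantity = 20 × 170.5 = 3410.

Government cost = 3410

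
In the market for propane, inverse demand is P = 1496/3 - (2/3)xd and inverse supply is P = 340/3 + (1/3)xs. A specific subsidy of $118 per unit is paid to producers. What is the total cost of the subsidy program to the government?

Government cost = 178180/3

Pre-subsidy: 1496/3 - (2/3)x = 340/3 + (1/3)x gives x* = 1156/3 and P* = 2176/9.
With the subsidy, sellers receive Ps = Pb + 118 for each unit, where Pb is the price buyers pay.
On the curves, Pb = 1496/3 - (2/3)x and Ps = 340/3 + (1/3)x; the wedge Ps − Pb = 118 gives 340/3 + (1/3)x − (1496/3 - (2/3)x) = 118, so x' = 1510/3.
Then Pb = 1496/3 − (2/3)·(1510/3) = 1468/9 and Ps = 340/3 + (1/3)·(1510/3) = 2530/9.
Government outlay = subsidy × quantity = 118 × 1510/3 = 178180/3.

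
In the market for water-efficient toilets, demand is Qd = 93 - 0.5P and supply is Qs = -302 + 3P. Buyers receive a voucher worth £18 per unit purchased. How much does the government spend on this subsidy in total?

Pre-subsidy: 93 - 0.5P = -302 + 3P gives P* = 790/7, Q* = 256/7.
With the rebate, buyers effectively pay Pb = Ps − 18, where Ps is the price sellers receive.
Demand in terms of Ps becomes Qd = 93 − 0.5(Ps − 18) = 102 - 0.5Ps. Setting this equal to supply: 102 - 0.5Ps = -302 + 3Ps, so Ps = 808/7.
Buyers pay Pb = 808/7 − 18 = 682/7; Q' = -302 + 3·(808/7) = 310/7.
Government outlay = subsidy × quantity = 18 × 310/7 = 5580/7.

Government cost = 5580/7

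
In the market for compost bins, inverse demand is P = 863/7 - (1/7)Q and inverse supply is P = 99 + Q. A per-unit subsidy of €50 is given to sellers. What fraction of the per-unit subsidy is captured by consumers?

Consumer share = 0.125

Pre-subsidy: 863/7 - (1/7)Q = 99 + Q gives Q* = 21.25 and P* = 120.25.
With the subsidy, sellers receive Ps = Pb + 50 for each unit, where Pb is the price buyers pay.
On the curves, Pb = 863/7 - (1/7)Q and Ps = 99 + Q; the wedge Ps − Pb = 50 gives 99 + Q − (863/7 - (1/7)Q) = 50, so Q' = 65.
Then Pb = 863/7 − (1/7)·65 = 114 and Ps = 99 + 1·65 = 164.
Buyers' price falls by P* − Pb = 120.25 − 114 = 6.25; sellers' price rises by Ps − P* = 164 − 120.25 = 43.75.
So consumers capture 6.25/50 = 0.125 of each unit of subsidy.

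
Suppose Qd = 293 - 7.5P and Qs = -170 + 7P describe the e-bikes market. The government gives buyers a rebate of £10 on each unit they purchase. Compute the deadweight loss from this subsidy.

Deadweight loss = 5250/29

Pre-subsidy: 293 - 7.5P = -170 + 7P gives P* = 926/29, Q* = 1552/29.
With the rebate, buyers effectively pay Pb = Ps − 10, where Ps is the price sellers receive.
Demand in terms of Ps becomes Qd = 293 − 7.5(Ps − 10) = 368 - 7.5Ps. Setting this equal to supply: 368 - 7.5Ps = -170 + 7Ps, so Ps = 1076/29.
Buyers pay Pb = 1076/29 − 10 = 786/29; Q' = -170 + 7·(1076/29) = 2602/29.
The subsidy expands output by 2602/29 − 1552/29 = 1050/29 past the efficient level; on those units the gap between marginal cost and willingness to pay runs from 0 up to 10.
DWL = ½ × 10 × 1050/29 = 5250/29.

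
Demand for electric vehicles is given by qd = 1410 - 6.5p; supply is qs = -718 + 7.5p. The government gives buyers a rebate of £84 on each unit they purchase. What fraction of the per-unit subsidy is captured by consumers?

Pre-subsidy: 1410 - 6.5p = -718 + 7.5p gives p* = 152, q* = 422.
With the rebate, buyers effectively pay pb = ps − 84, where ps is the price sellers receive.
Demand in terms of ps becomes qd = 1410 − 6.5(ps − 84) = 1956 - 6.5ps. Setting this equal to supply: 1956 - 6.5ps = -718 + 7.5ps, so ps = 191.
Buyers pay pb = 191 − 84 = 107; q' = -718 + 7.5·191 = 714.5.
Buyers' price falls by p* − pb = 152 − 107 = 45; sellers' price rises by ps − p* = 191 − 152 = 39.
So consumers capture 45/84 = 15/28 of each unit of subsidy.

Consumer share = 15/28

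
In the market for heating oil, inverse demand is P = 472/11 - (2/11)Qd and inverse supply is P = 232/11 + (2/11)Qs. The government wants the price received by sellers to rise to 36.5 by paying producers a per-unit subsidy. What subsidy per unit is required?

Required subsidy s = 9 per unit

At a seller price of 36.5, quantity supplied is -116 + 5.5·36.5 = 84.75.
Buyers absorb 84.75 only when they pay Pb = 472/11 − (2/11)·84.75 = 27.5.
s = Ps − Pb = 36.5 − 27.5 = 9.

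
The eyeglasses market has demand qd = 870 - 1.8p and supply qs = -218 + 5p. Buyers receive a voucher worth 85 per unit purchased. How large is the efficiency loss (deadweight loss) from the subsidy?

Pre-subsidy: 870 - 1.8p = -218 + 5p gives p* = 160, q* = 582.
With the rebate, buyers effectively pay pb = ps − 85, where ps is the price sellers receive.
Demand in terms of ps becomes qd = 870 − 1.8(ps − 85) = 1023 - 1.8ps. Setting this equal to supply: 1023 - 1.8ps = -218 + 5ps, so ps = 182.5.
Buyers pay pb = 182.5 − 85 = 97.5; q' = -218 + 5·182.5 = 694.5.
The subsidy expands output by 694.5 − 582 = 112.5 past the efficient level; on those units the gap between marginal cost and willingness to pay runs from 0 up to 85.
DWL = ½ × 85 × 112.5 = 4781.25.

Deadweight loss = 4781.25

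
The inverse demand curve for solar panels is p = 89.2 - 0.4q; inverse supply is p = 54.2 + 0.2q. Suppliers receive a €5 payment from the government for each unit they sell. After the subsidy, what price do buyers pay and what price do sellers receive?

Buyers pay 938/15; sellers receive 1013/15

Pre-subsidy: 89.2 - 0.4q = 54.2 + 0.2q gives q* = 175/3 and p* = 988/15.
With the subsidy, sellers receive ps = pb + 5 for each unit, where pb is the price buyers pay.
On the curves, pb = 89.2 - 0.4q and ps = 54.2 + 0.2q; the wedge ps − pb = 5 gives 54.2 + 0.2q − (89.2 - 0.4q) = 5, so q' = 200/3.
Then pb = 89.2 − 0.4·(200/3) = 938/15 and ps = 54.2 + 0.2·(200/3) = 1013/15.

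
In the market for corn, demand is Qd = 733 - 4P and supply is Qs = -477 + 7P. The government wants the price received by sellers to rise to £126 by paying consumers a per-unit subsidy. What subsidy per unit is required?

At a seller price of 126, quantity supplied is -477 + 7·126 = 405.
Buyers absorb 405 only when they pay Pb with 733 − 4·Pb = 405, i.e. Pb = 82.
s = Ps − Pb = 126 − 82 = 44.

Required subsidy s = £44 per unit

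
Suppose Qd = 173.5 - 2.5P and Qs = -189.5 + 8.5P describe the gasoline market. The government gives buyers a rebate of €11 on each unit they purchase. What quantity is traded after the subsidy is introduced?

Q' = 112.25

Pre-subsidy: 173.5 - 2.5P = -189.5 + 8.5P gives P* = 33, Q* = 91.
With the rebate, buyers effectively pay Pb = Ps − 11, where Ps is the price sellers receive.
Demand in terms of Ps becomes Qd = 173.5 − 2.5(Ps − 11) = 201 - 2.5Ps. Setting this equal to supply: 201 - 2.5Ps = -189.5 + 8.5Ps, so Ps = 35.5.
Buyers pay Pb = 35.5 − 11 = 24.5; Q' = -189.5 + 8.5·35.5 = 112.25.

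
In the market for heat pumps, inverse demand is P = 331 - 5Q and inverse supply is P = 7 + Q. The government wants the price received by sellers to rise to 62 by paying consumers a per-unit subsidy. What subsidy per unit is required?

Required subsidy s = 6 per unit

At a seller price of 62, quantity supplied is -7 + 1·62 = 55.
Buyers absorb 55 only when they pay Pb = 331 − 5·55 = 56.
s = Ps − Pb = 62 − 56 = 6.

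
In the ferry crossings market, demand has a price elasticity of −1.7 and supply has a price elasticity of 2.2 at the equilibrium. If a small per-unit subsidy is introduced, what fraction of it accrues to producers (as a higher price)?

Producer share = 17/39

For a small subsidy around the equilibrium, the benefit split depends on the relative slopes, which at a point are proportional to the elasticities.
Buyer share = εs/(εs + |εd|) = 2.2/(2.2 + 1.7) = 22/39; seller share = |εd|/(εs + |εd|) = 17/39.
So producers capture 17/39 of the subsidy.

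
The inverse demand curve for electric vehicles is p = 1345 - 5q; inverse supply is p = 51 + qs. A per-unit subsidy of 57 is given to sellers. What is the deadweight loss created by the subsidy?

Deadweight loss = 270.75

Pre-subsidy: 1345 - 5q = 51 + q gives q* = 647/3 and p* = 800/3.
With the subsidy, sellers receive ps = pb + 57 for each unit, where pb is the price buyers pay.
On the curves, pb = 1345 - 5q and ps = 51 + q; the wedge ps − pb = 57 gives 51 + q − (1345 - 5q) = 57, so q' = 1351/6.
Then pb = 1345 − 5·(1351/6) = 1315/6 and ps = 51 + 1·(1351/6) = 1657/6.
The subsidy expands output by 1351/6 − 647/3 = 9.5 past the efficient level; on those units the gap between marginal cost and willingness to pay runs from 0 up to 57.
DWL = ½ × 57 × 9.5 = 270.75.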